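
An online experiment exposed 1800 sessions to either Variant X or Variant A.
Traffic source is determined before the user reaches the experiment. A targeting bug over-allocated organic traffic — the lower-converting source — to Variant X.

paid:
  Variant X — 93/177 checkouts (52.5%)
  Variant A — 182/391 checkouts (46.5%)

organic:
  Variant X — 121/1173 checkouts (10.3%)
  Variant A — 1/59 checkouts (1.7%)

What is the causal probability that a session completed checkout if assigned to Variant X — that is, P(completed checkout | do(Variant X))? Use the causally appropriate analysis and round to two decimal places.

Since traffic source is a pre-existing factor (not a product of the variant) and it affects the outcome on its own, it is a confounder. The stratified rates, not the pooled rate, identify the causal effect.
Standardising Variant X to the population traffic source mix: 0.316·93/177 + 0.684·121/1173 = 0.236.

0.24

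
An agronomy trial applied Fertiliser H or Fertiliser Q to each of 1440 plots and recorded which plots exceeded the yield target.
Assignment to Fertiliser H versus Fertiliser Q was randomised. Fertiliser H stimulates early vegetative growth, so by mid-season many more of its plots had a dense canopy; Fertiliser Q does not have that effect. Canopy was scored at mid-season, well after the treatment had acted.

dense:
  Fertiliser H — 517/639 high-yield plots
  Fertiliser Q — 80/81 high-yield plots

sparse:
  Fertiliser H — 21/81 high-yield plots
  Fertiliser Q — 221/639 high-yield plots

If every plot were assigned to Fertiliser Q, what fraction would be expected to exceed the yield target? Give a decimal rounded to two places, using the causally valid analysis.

The stratified and pooled comparisons disagree (Fertiliser Q wins within each mid-season canopy; Fertiliser H wins overall), so the answer turns on the causal role of mid-season canopy.
Mid-season canopy lies on the pathway fertiliser → mid-season canopy → outcome, so adjusting for it blocks the indirect effect. For the total causal effect of fertiliser, use the unadjusted pooled rates.
So P(outcome | do(Fertiliser Q)) is just the pooled rate for Fertiliser Q: 301/720 = 0.418.

0.42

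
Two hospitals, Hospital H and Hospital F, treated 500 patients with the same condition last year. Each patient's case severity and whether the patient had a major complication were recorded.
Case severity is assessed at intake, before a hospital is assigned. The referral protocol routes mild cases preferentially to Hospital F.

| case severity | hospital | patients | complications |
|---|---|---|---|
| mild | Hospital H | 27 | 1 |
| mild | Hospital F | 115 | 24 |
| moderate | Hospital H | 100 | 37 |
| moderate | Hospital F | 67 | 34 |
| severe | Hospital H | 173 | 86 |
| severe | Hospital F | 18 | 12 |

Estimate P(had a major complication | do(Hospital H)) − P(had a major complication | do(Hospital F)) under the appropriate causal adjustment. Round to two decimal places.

Case severity is set before the hospital has any effect — it is not caused by the hospital — and it independently drives the outcome. That makes it a confounder, so the causal comparison is within case severity levels.
Adjusting over the population distribution of case severity: 0.284·(0.037−0.209) + 0.334·(0.370−0.507) + 0.382·(0.497−0.667) = -0.159.

-0.16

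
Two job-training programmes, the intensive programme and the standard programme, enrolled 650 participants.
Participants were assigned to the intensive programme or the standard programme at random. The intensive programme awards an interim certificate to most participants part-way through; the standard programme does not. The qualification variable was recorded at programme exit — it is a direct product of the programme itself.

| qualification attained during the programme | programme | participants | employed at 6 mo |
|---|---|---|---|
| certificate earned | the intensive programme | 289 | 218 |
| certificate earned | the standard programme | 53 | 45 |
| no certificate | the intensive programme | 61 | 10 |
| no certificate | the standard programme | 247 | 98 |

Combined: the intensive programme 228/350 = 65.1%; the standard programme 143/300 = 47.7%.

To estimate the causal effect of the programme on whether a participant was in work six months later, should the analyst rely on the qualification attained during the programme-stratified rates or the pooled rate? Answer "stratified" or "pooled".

The qualification attained during the programme-specific comparison favours the standard programme throughout, but the pooled figures favour the intensive programme. The question is whether to condition on qualification attained during the programme.
The distribution of qualification attained during the programme is itself part of what the programme does — it is an intermediate outcome. Holding it fixed would remove that part of the effect; the total effect is the pooled difference.
Pooled: the intensive programme 65.1% vs the standard programme 47.7%; the intensive programme is higher overall.

pooled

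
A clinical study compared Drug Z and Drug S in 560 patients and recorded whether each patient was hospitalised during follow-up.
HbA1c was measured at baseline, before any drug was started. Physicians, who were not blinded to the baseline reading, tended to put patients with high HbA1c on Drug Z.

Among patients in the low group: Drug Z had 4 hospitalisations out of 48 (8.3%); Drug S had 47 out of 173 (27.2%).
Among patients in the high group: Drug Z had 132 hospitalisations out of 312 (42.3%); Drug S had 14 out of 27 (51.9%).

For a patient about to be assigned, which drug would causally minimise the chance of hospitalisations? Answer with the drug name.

Within every HbA1c level Drug Z has the lower rate, yet pooled Drug S does — Simpson's reversal.
HbA1c differs across drugs for reasons unrelated to any effect of the drug itself, and it separately predicts the outcome — a classic confounder. We must compare within HbA1c levels.
Within each level — low: 8.3% vs 27.2%; high: 42.3% vs 51.9% — Drug Z is lower every time.

Drug Z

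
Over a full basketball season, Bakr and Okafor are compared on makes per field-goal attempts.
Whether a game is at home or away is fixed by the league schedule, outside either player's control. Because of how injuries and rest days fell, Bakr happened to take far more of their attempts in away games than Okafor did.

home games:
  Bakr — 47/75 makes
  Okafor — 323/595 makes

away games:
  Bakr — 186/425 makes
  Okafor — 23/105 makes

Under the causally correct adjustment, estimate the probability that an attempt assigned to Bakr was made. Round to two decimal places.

0.54

The stratified and pooled comparisons disagree (Bakr wins within each game venue; Okafor wins overall), so the answer turns on the causal role of game venue.
Here game venue is a common cause — it drives both which player a case falls under and the outcome. The crude comparison mixes populations; the stratum-specific rates are the causally relevant ones.
Standardising Bakr to the population game venue mix: 0.558·47/75 + 0.442·186/425 = 0.543.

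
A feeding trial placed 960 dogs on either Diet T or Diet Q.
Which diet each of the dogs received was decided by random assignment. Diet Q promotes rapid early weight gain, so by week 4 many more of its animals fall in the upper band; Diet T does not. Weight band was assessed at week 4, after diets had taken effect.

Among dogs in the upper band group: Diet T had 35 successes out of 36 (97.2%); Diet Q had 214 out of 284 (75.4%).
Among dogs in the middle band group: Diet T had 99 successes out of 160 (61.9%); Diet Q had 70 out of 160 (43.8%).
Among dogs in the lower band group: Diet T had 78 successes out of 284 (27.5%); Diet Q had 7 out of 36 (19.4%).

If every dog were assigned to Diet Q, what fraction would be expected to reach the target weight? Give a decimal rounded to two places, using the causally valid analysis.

Week-4 weight band is recorded after the diet and is itself shifted by it — it sits on the causal path from diet to outcome. Conditioning on a mediator would strip out part of the effect we want; the pooled comparison gives the total causal effect.
So P(outcome | do(Diet Q)) is just the pooled rate for Diet Q: 291/480 = 0.606.

0.61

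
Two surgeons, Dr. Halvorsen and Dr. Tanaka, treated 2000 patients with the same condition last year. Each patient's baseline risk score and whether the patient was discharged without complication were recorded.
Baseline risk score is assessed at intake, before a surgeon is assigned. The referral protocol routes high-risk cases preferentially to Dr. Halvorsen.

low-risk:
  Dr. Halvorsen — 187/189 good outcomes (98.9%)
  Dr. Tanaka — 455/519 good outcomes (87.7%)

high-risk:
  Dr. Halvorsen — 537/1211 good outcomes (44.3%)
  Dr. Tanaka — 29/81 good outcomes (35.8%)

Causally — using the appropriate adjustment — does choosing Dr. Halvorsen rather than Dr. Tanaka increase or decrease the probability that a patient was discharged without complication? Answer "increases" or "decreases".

increases

The stratified and pooled comparisons disagree (Dr. Halvorsen wins within each baseline risk score; Dr. Tanaka wins overall), so the answer turns on the causal role of baseline risk score.
Baseline risk score differs across surgeons for reasons unrelated to any effect of the surgeon itself, and it separately predicts the outcome — a classic confounder. We must compare within baseline risk score levels.
Within each level — low-risk: 98.9% vs 87.7%; high-risk: 44.3% vs 35.8% — Dr. Halvorsen is higher every time.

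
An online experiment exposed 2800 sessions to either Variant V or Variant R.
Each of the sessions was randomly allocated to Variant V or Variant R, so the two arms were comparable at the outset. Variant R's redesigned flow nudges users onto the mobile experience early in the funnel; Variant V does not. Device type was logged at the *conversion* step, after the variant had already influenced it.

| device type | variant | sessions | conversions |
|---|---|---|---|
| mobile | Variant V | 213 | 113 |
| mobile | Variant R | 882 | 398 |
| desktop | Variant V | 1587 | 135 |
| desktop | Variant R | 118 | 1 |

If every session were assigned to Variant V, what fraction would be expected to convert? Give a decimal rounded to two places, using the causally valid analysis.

0.14

Within every device type level Variant V has the higher rate, yet pooled Variant R does — Simpson's reversal.
Device type here is a post-treatment variable shaped by the variant; conditioning on it would introduce bias rather than remove it. The overall comparison is the causal one.
So P(outcome | do(Variant V)) is just the pooled rate for Variant V: 248/1800 = 0.138.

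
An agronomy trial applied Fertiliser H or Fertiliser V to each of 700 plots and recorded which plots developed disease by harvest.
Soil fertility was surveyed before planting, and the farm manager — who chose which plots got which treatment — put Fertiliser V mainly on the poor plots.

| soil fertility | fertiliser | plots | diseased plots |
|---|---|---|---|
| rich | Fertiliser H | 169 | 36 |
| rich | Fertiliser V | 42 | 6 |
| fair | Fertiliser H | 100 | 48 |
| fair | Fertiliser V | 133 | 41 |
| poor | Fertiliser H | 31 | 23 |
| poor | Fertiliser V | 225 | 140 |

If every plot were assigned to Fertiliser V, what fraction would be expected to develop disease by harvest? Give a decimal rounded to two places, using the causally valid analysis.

Since soil fertility is a pre-existing factor (not a product of the fertiliser) and it affects the outcome on its own, it is a confounder. The stratified rates, not the pooled rate, identify the causal effect.
Standardising Fertiliser V to the population soil fertility mix: 0.301·6/42 + 0.333·41/133 + 0.366·140/225 = 0.373.

0.37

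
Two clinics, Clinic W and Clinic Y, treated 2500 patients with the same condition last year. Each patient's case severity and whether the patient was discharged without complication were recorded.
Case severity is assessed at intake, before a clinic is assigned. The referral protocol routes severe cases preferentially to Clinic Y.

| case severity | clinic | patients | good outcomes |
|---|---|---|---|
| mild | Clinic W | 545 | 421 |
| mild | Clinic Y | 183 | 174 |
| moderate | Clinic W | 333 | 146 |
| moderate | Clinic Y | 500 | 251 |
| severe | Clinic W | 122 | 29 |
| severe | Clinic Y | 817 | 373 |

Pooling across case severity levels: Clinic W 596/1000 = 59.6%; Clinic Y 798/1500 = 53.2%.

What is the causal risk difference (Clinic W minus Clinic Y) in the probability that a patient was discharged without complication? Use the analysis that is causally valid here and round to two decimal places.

-0.16

Clinic Y is higher inside every case severity stratum but Clinic W is higher in aggregate. Whether to stratify depends on how case severity relates to the clinic.
Since case severity is a pre-existing factor (not a product of the clinic) and it affects the outcome on its own, it is a confounder. The stratified rates, not the pooled rate, identify the causal effect.
Adjusting over the population distribution of case severity: 0.291·(0.772−0.951) + 0.333·(0.438−0.502) + 0.376·(0.238−0.457) = -0.155.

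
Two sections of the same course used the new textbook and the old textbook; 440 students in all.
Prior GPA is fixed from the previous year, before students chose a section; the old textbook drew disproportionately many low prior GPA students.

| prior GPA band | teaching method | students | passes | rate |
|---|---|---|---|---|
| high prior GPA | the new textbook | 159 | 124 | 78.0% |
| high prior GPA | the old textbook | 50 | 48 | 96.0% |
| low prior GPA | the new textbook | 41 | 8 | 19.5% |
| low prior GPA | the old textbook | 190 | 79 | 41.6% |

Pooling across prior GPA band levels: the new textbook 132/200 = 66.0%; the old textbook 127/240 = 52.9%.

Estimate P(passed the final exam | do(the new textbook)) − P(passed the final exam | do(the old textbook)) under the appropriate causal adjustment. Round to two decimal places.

Prior GPA band satisfies the back-door criterion: it is not a descendant of the teaching method, and it blocks the spurious path from teaching method to outcome. Adjusting for it (i.e., using the within-prior GPA band rates) gives the causal effect.
Adjusting over the population distribution of prior GPA band: 0.475·(0.780−0.960) + 0.525·(0.195−0.416) = -0.201.

-0.20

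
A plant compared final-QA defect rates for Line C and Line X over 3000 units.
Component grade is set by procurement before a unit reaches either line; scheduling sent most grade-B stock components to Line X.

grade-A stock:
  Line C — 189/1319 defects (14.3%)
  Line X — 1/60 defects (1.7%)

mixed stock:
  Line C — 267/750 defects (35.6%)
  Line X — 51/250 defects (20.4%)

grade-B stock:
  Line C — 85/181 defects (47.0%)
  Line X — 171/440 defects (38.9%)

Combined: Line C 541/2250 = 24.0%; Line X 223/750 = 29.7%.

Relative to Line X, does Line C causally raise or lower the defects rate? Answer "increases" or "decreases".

Component grade differs across lines for reasons unrelated to any effect of the line itself, and it separately predicts the outcome — a classic confounder. We must compare within component grade levels.
Within each level — grade-A stock: 14.3% vs 1.7%; mixed stock: 35.6% vs 20.4%; grade-B stock: 47.0% vs 38.9% — Line X is lower every time.

increases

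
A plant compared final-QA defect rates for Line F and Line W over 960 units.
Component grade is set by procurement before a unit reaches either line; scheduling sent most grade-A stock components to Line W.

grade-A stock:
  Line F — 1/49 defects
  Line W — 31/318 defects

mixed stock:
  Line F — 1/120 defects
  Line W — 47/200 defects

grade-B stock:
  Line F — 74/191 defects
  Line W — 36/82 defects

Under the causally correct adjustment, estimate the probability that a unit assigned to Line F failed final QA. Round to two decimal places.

0.12

Within every component grade level Line F has the lower rate, yet pooled Line W does — Simpson's reversal.
The imbalance in component grade arose from how units were allocated, not from anything the line did; and component grade independently affects the outcome. The pooled gap is confounded — condition on component grade.
Standardising Line F to the population component grade mix: 0.382·1/49 + 0.333·1/120 + 0.284·74/191 = 0.121.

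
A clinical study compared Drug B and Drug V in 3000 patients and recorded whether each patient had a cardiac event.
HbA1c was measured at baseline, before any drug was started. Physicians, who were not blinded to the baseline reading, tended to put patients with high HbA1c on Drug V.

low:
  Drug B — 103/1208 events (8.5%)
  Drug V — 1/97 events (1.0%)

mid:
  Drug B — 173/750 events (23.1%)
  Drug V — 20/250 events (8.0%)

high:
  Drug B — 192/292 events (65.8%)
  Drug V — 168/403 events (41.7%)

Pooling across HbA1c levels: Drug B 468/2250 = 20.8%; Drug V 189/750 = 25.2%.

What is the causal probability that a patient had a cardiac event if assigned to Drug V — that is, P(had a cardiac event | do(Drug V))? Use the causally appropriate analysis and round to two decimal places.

Nothing the drug does changes HbA1c; the imbalance is an allocation artefact. With HbA1c also predicting the outcome, the pooled figure is confounded, and the within-stratum comparison is the causal one.
Standardising Drug V to the population HbA1c mix: 0.435·1/97 + 0.333·20/250 + 0.232·168/403 = 0.128.

0.13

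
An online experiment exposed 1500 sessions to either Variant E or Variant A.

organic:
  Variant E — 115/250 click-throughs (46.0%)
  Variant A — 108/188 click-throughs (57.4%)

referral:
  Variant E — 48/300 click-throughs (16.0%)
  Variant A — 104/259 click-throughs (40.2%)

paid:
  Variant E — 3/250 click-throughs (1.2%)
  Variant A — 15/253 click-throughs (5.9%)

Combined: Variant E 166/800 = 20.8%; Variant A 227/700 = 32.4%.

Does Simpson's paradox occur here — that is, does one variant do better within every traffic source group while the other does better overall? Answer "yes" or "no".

no

Within each traffic source level (organic 46.0% vs 57.4%; referral 16.0% vs 40.2%; paid 1.2% vs 5.9%), Variant A has the higher rate every time. Pooled: 20.8% vs 32.4% — Variant A has the higher rate overall. They agree.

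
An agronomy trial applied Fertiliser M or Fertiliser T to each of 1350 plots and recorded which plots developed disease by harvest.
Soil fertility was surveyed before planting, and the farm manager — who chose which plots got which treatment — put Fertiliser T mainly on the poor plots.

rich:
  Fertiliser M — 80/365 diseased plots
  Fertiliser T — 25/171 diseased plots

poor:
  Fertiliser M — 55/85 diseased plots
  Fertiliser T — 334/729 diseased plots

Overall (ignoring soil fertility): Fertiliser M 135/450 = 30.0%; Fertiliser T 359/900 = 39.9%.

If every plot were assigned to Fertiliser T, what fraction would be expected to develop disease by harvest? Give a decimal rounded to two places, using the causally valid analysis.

Since soil fertility is a pre-existing factor (not a product of the fertiliser) and it affects the outcome on its own, it is a confounder. The stratified rates, not the pooled rate, identify the causal effect.
Standardising Fertiliser T to the population soil fertility mix: 0.397·25/171 + 0.603·334/729 = 0.334.

0.33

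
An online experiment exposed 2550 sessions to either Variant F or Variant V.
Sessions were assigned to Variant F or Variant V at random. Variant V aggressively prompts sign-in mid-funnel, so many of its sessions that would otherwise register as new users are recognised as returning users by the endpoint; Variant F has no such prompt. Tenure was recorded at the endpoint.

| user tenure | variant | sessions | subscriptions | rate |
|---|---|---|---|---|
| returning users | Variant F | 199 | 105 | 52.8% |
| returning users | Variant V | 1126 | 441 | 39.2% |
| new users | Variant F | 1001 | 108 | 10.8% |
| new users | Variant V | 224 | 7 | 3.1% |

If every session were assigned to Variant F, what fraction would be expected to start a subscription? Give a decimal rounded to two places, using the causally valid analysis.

0.18

User tenure here is a post-treatment variable shaped by the variant; conditioning on it would introduce bias rather than remove it. The overall comparison is the causal one.
So P(outcome | do(Variant F)) is just the pooled rate for Variant F: 213/1200 = 0.177.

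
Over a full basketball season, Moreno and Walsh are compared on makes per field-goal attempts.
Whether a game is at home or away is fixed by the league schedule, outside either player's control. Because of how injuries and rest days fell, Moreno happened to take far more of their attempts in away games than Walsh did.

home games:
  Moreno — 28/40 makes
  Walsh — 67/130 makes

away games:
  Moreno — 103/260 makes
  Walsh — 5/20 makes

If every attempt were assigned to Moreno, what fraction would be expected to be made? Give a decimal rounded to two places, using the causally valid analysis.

The game venue-specific comparison favours Moreno throughout, but the pooled figures favour Walsh. The question is whether to condition on game venue.
Here game venue is a common cause — it drives both which player a case falls under and the outcome. The crude comparison mixes populations; the stratum-specific rates are the causally relevant ones.
Standardising Moreno to the population game venue mix: 0.378·28/40 + 0.622·103/260 = 0.511.

0.51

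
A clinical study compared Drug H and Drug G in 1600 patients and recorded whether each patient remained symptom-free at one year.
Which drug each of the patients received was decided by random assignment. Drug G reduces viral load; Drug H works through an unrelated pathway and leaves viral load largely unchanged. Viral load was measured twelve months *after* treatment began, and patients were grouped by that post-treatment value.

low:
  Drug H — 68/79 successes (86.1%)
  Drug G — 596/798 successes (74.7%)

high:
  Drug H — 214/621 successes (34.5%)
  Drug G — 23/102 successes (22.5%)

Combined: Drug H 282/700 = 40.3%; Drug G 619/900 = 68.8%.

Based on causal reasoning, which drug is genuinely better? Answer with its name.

Drug H is higher inside every viral load stratum but Drug G is higher in aggregate. Whether to stratify depends on how viral load relates to the drug.
Viral load lies on the pathway drug → viral load → outcome, so adjusting for it blocks the indirect effect. For the total causal effect of drug, use the unadjusted pooled rates.
Pooled: Drug H 40.3% vs Drug G 68.8%; Drug G is higher overall.

Drug G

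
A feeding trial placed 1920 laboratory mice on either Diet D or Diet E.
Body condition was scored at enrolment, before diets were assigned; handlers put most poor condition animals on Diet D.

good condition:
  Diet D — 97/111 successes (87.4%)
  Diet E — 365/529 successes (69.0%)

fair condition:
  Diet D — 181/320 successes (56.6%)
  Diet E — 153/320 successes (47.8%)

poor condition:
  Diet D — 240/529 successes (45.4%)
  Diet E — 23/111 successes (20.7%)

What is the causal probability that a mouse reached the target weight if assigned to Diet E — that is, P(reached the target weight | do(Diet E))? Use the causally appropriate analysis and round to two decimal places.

0.46

Diet D is higher inside every starting body condition stratum but Diet E is higher in aggregate. Whether to stratify depends on how starting body condition relates to the diet.
Starting body condition is set before the diet has any effect — it is not caused by the diet — and it independently drives the outcome. That makes it a confounder, so the causal comparison is within starting body condition levels.
Standardising Diet E to the population starting body condition mix: 0.333·365/529 + 0.333·153/320 + 0.333·23/111 = 0.458.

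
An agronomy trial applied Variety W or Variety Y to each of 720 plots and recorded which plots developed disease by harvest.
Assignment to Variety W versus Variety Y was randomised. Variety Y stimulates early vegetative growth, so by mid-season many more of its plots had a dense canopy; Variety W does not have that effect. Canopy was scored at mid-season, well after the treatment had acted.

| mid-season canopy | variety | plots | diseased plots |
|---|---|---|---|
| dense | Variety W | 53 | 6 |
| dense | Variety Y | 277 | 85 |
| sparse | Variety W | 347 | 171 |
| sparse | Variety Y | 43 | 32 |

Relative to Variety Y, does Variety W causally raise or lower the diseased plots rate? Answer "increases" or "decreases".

Because the variety influences mid-season canopy, mid-season canopy is a post-treatment mediator, not a confounder. Stratifying on it would bias the estimate; the causal effect is the crude pooled difference.
Pooled: Variety W 44.2% vs Variety Y 36.6%; Variety Y is lower overall.

increases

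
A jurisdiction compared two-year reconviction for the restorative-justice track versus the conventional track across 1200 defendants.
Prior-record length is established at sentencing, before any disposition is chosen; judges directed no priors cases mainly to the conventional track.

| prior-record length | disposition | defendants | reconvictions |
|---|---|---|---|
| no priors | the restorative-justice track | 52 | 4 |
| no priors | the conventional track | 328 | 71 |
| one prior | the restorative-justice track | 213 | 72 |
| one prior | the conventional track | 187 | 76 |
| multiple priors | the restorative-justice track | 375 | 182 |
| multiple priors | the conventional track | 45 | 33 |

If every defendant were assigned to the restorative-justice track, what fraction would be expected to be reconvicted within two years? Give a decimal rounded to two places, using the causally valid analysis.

0.31

the restorative-justice track is lower inside every prior-record length stratum but the conventional track is lower in aggregate. Whether to stratify depends on how prior-record length relates to the disposition.
The imbalance in prior-record length arose from how defendants were allocated, not from anything the disposition did; and prior-record length independently affects the outcome. The pooled gap is confounded — condition on prior-record length.
Standardising the restorative-justice track to the population prior-record length mix: 0.317·4/52 + 0.333·72/213 + 0.350·182/375 = 0.307.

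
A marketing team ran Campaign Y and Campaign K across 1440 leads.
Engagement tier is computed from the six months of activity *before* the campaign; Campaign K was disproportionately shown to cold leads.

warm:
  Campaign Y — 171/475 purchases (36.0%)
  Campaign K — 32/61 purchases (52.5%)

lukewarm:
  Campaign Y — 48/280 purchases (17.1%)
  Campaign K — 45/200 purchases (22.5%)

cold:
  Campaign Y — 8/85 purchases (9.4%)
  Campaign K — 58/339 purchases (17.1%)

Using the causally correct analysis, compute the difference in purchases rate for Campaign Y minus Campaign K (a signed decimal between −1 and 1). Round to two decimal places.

Since engagement tier is a pre-existing factor (not a product of the campaign) and it affects the outcome on its own, it is a confounder. The stratified rates, not the pooled rate, identify the causal effect.
Adjusting over the population distribution of engagement tier: 0.372·(0.360−0.525) + 0.333·(0.171−0.225) + 0.294·(0.094−0.171) = -0.102.

-0.10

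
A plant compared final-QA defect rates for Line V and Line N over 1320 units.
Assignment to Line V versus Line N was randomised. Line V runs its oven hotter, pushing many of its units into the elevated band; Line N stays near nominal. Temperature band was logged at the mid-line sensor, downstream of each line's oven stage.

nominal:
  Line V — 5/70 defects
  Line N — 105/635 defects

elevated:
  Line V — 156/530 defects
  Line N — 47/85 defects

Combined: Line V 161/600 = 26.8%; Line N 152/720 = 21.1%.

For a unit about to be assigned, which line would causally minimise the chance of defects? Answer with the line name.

Line N

In-process temperature band here is a post-treatment variable shaped by the line; conditioning on it would introduce bias rather than remove it. The overall comparison is the causal one.
Pooled: Line V 26.8% vs Line N 21.1%; Line N is lower overall.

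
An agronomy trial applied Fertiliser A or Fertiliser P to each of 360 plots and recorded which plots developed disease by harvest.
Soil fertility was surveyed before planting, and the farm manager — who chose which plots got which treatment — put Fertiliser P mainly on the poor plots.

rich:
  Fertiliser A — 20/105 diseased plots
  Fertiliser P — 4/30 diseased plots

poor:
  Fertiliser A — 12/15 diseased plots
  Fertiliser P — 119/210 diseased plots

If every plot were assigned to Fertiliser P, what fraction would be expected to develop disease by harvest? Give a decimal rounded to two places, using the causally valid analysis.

Here soil fertility is a common cause — it drives both which fertiliser a case falls under and the outcome. The crude comparison mixes populations; the stratum-specific rates are the causally relevant ones.
Standardising Fertiliser P to the population soil fertility mix: 0.375·4/30 + 0.625·119/210 = 0.404.

0.40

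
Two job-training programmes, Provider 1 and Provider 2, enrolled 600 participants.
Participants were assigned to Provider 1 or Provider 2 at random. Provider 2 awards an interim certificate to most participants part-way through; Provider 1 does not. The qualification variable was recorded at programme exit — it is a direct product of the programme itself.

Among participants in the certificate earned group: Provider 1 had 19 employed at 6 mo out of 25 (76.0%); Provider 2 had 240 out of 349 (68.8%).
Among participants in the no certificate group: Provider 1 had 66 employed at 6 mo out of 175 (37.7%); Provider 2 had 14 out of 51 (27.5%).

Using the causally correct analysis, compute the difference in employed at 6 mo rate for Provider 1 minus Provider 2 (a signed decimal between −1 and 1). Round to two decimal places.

-0.21

The distribution of qualification attained during the programme is itself part of what the programme does — it is an intermediate outcome. Holding it fixed would remove that part of the effect; the total effect is the pooled difference.
The causal difference is the pooled difference: 0.425 − 0.635 = -0.210.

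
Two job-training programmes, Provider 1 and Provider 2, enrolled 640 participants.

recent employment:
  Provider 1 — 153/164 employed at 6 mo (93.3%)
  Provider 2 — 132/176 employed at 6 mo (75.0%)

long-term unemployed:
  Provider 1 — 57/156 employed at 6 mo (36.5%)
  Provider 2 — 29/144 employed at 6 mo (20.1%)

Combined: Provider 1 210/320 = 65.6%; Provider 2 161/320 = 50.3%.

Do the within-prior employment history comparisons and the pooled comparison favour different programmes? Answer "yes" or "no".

no

Within each prior employment history level (recent employment 93.3% vs 75.0%; long-term unemployed 36.5% vs 20.1%), Provider 1 has the higher rate every time. Pooled: 65.6% vs 50.3% — Provider 1 has the higher rate overall. They agree.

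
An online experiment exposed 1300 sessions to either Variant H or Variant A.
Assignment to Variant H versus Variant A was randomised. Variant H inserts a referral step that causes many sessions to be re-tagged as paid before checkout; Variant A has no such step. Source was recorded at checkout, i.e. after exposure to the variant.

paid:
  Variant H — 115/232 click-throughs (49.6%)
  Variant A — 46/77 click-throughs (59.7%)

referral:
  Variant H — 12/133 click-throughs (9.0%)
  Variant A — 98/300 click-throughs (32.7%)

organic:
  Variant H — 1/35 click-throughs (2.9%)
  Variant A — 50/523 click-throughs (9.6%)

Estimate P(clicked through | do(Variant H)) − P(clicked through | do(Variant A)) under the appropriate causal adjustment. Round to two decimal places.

+0.10

Variant A is higher inside every traffic source stratum but Variant H is higher in aggregate. Whether to stratify depends on how traffic source relates to the variant.
Traffic source is recorded after the variant and is itself shifted by it — it sits on the causal path from variant to outcome. Conditioning on a mediator would strip out part of the effect we want; the pooled comparison gives the total causal effect.
The causal difference is the pooled difference: 0.320 − 0.216 = +0.104.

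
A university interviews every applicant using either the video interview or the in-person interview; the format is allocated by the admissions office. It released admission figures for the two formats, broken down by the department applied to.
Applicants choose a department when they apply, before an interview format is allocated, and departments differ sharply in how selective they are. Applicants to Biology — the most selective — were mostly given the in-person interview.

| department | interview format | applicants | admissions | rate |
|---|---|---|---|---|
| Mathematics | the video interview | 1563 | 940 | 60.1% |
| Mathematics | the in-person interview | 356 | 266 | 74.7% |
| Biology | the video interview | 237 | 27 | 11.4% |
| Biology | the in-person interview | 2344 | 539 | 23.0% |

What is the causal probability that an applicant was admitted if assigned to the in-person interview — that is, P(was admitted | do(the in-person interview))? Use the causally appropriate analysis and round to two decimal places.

0.45

The imbalance in department arose from how applicants were allocated, not from anything the interview format did; and department independently affects the outcome. The pooled gap is confounded — condition on department.
Standardising the in-person interview to the population department mix: 0.426·266/356 + 0.574·539/2344 = 0.451.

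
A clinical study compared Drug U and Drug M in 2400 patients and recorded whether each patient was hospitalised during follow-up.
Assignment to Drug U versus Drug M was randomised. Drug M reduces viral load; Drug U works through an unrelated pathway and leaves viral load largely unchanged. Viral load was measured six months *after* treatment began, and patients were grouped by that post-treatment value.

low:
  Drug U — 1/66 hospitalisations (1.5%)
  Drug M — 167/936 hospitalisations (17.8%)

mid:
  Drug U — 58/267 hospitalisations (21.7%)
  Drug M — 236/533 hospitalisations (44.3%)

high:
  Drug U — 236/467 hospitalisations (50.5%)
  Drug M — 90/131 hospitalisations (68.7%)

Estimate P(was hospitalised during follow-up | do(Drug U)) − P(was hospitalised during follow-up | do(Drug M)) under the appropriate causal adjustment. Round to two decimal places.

Within every viral load level Drug U has the lower rate, yet pooled Drug M does — Simpson's reversal.
Stratifying would compare drugs among patients the drugs themselves sorted into viral load groups — a form of selection on an intermediate. The unconditioned pooled rates give the total causal effect.
The causal difference is the pooled difference: 0.369 − 0.308 = +0.061.

+0.06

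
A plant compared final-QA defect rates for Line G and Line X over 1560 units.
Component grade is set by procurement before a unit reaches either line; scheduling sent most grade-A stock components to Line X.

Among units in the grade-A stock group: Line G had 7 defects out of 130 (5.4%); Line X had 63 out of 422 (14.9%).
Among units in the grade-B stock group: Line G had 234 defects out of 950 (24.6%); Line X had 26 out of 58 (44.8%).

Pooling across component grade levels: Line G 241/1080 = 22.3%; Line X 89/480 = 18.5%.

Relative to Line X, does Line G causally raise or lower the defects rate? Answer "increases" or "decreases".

decreases

Within every component grade level Line G has the lower rate, yet pooled Line X does — Simpson's reversal.
Component grade is set before the line has any effect — it is not caused by the line — and it independently drives the outcome. That makes it a confounder, so the causal comparison is within component grade levels.
Within each level — grade-A stock: 5.4% vs 14.9%; grade-B stock: 24.6% vs 44.8% — Line G is lower every time.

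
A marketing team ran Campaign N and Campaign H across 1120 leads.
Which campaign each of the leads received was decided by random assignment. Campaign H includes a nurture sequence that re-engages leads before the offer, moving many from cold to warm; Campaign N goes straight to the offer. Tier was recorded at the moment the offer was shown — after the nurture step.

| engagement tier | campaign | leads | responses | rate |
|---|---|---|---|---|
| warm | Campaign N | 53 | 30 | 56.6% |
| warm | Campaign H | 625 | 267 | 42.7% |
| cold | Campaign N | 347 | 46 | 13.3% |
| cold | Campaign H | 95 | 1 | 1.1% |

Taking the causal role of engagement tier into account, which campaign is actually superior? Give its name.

Engagement tier here is a post-treatment variable shaped by the campaign; conditioning on it would introduce bias rather than remove it. The overall comparison is the causal one.
Pooled: Campaign N 19.0% vs Campaign H 37.2%; Campaign H is higher overall.

Campaign H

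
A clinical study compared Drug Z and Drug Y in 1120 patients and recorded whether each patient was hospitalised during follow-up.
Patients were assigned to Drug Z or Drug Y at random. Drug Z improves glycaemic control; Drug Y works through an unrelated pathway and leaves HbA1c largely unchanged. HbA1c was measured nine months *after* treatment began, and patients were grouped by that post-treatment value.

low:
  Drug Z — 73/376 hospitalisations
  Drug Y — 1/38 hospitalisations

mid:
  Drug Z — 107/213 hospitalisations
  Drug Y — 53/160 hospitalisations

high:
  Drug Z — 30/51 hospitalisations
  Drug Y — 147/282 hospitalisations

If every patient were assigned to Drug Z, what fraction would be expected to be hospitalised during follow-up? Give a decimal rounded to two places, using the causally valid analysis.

HbA1c here is a post-treatment variable shaped by the drug; conditioning on it would introduce bias rather than remove it. The overall comparison is the causal one.
So P(outcome | do(Drug Z)) is just the pooled rate for Drug Z: 210/640 = 0.328.

0.33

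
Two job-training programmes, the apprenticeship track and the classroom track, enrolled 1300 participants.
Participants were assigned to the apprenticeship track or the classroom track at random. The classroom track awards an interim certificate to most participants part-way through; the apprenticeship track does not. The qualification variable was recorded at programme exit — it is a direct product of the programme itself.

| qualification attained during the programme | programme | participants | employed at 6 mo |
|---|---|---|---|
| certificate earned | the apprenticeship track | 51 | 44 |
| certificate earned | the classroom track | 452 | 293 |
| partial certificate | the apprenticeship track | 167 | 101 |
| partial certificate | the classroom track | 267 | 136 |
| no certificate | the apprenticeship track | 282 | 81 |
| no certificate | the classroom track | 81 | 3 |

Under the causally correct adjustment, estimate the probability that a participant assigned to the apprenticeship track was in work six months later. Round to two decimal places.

The qualification attained during the programme-specific comparison favours the apprenticeship track throughout, but the pooled figures favour the classroom track. The question is whether to condition on qualification attained during the programme.
Qualification attained during the programme is recorded after the programme and is itself shifted by it — it sits on the causal path from programme to outcome. Conditioning on a mediator would strip out part of the effect we want; the pooled comparison gives the total causal effect.
So P(outcome | do(the apprenticeship track)) is just the pooled rate for the apprenticeship track: 226/500 = 0.452.

0.45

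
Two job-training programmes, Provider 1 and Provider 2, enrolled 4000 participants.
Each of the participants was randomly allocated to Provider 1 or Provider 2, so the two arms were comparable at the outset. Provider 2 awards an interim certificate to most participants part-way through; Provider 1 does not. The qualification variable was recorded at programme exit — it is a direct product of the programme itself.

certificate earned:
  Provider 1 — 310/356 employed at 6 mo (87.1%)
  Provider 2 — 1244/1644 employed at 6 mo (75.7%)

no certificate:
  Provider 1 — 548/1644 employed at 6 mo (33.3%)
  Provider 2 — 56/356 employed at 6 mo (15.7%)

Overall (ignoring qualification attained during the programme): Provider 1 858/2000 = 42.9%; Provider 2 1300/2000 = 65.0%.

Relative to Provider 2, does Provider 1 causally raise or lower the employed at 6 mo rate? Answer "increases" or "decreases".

decreases

The distribution of qualification attained during the programme is itself part of what the programme does — it is an intermediate outcome. Holding it fixed would remove that part of the effect; the total effect is the pooled difference.
Pooled: Provider 1 42.9% vs Provider 2 65.0%; Provider 2 is higher overall.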